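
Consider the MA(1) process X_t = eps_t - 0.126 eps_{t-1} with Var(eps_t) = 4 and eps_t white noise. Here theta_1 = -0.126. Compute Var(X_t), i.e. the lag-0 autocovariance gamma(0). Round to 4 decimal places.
\gamma(0) = 4.0635

For an MA(q) process X_t = eps_t + sum_i theta_i eps_{t-i} with
Var(eps_t) = sigma^2, the variance is
  gamma(0) = sigma^2 * (1 + sum_i theta_i^2).
  sum_i theta_i^2 = (-0.126)^2 = 0.015876.
  gamma(0) = 4 * (1 + 0.015876) = 4 * 1.015876 = 4.063504, which rounds to 4.0635.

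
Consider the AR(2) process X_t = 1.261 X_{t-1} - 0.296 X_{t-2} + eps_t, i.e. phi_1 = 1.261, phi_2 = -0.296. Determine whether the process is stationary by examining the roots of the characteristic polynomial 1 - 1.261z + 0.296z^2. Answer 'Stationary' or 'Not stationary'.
\text{Stationary}

The AR(p) characteristic polynomial is P(z) = 1 - 1.261z + 0.296z^2.
Stationarity requires all roots to lie outside the unit circle, i.e. |z| > 1 for every root.
Set 1 + (-1.261) z + (0.296) z^2 = 0, i.e. a z^2 + b z + c = 0 with a = 0.296, b = -1.261, c = 1.
Discriminant D = b^2 - 4ac = (-1.261)^2 - 4*(0.296)*1 = 1.590121 - (1.184) = 0.406121.
D >= 0, so the roots are real: z = (-b +/- sqrt(D)) / (2a) = (1.261 +/- 0.637276) / (0.592).
  z_1 = (1.261 + 0.637276) / (0.592) = 3.2065,   |z_1| = 3.2065.
  z_2 = (1.261 - 0.637276) / (0.592) = 1.0536,   |z_2| = 1.0536.
Moduli of all roots: 3.2065, 1.0536.
All moduli strictly greater than 1? Yes.
Verdict: Stationary.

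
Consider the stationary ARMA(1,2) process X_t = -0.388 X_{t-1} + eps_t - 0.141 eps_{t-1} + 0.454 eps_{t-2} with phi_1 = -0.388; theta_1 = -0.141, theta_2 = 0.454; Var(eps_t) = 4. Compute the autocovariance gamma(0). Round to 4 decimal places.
\gamma(0) = 7.1659

Multiply the model equation by X_{t-k} and take expectations. With theta_0 = psi_0 = 1 and psi_j the MA(infinity) weights, this gives
  gamma(k) - sum_i phi_i gamma(k-i) = c_k,
  c_k = sigma^2 * sum_{j=k..q} theta_j psi_{j-k}   (c_k = 0 for k > q),
using gamma(-m) = gamma(m).
psi-weights needed (psi_j = theta_j + sum_i phi_i psi_{j-i}):
  psi_1 = theta_1 + phi_1 = -0.141 + (-0.388) = -0.529
  psi_2 = theta_2 + phi_1 psi_1 = 0.454 + (-0.388)(-0.529) = 0.659252
Right-hand sides:
  c_0 = sigma^2 (1 + theta_1 psi_1 + theta_2 psi_2) = 4 * (1 + (-0.141)(-0.529) + (0.454)(0.659252)) = 4 * 1.373889 = 5.495558
  c_1 = sigma^2 (theta_1 + theta_2 psi_1) = 4 * (-0.141 + (0.454)(-0.529)) = -1.524664
  c_2 = sigma^2 theta_2 = 4 * (0.454) = 1.816
Equations for k = 0 and k = 1 (AR order 1):
  gamma(0) = phi_1 gamma(1) + c_0
  gamma(1) = phi_1 gamma(0) + c_1
Substituting the second into the first: gamma(0) (1 - phi_1^2) = c_0 + phi_1 c_1, so
  gamma(0) = (c_0 + phi_1 c_1) / (1 - phi_1^2) = (5.495558 + (-0.388)(-1.524664)) / (1 - (-0.388)^2) = 6.087127 / 0.849456 = 7.165912.
Therefore gamma(0) = 7.1659 (to 4 decimal places).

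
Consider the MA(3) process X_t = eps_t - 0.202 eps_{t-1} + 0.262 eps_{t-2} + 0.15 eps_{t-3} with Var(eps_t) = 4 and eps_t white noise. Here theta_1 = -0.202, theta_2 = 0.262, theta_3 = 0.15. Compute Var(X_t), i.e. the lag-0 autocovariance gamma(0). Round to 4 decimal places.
\gamma(0) = 4.5278

For an MA(q) process X_t = eps_t + sum_i theta_i eps_{t-i} with
Var(eps_t) = sigma^2, the variance is
  gamma(0) = sigma^2 * (1 + sum_i theta_i^2).
  sum_i theta_i^2 = (-0.202)^2 + (0.262)^2 + (0.15)^2 = 0.040804 + 0.068644 + 0.0225 = 0.131948.
  gamma(0) = 4 * (1 + 0.131948) = 4 * 1.131948 = 4.527792, which rounds to 4.5278.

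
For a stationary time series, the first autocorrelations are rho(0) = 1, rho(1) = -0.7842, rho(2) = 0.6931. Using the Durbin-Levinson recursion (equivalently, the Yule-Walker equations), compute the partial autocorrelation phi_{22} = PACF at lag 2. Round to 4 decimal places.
\phi_{22} = 0.2029

The PACF at lag k is phi_{kk}, the last component of the solution
to the Yule-Walker system G_k phi = r_k where
  (G_k)_{ij} = rho(|i - j|), (r_k)_i = rho(i), i,j = 1..k.
Equivalently, Durbin-Levinson gives phi_{kk} iteratively:
  phi_{11} = rho(1)
  phi_{kk} = [rho(k) - sum_{j=1..k-1} phi_{k-1,j} rho(k-j)]
            / [1 - sum_{j=1..k-1} phi_{k-1,j} rho(j)],
  phi_{k,j} = phi_{k-1,j} - phi_{kk} phi_{k-1,k-j},  j = 1..k-1.
Step k = 1:
  phi_11 = rho(1) = -0.7842.
Step k = 2:
  phi_22 = [rho(2) - phi_11 rho(1)] / [1 - phi_11 rho(1)] = [0.6931 - (-0.7842)(-0.7842)] / [1 - (-0.7842)(-0.7842)]
         = 0.07813036 / 0.38503036 = 0.2029.
Therefore phi_{22} = 0.2029.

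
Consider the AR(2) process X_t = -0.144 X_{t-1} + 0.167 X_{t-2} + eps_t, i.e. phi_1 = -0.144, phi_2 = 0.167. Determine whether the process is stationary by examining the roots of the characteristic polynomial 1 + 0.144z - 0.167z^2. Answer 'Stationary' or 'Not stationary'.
\text{Stationary}

The AR(p) characteristic polynomial is P(z) = 1 + 0.144z - 0.167z^2.
Stationarity requires all roots to lie outside the unit circle, i.e. |z| > 1 for every root.
Set 1 + (0.144) z + (-0.167) z^2 = 0, i.e. a z^2 + b z + c = 0 with a = -0.167, b = 0.144, c = 1.
Discriminant D = b^2 - 4ac = (0.144)^2 - 4*(-0.167)*1 = 0.020736 - (-0.668) = 0.688736.
D >= 0, so the roots are real: z = (-b +/- sqrt(D)) / (2a) = (-0.144 +/- 0.829901) / (-0.334).
  z_1 = (-0.144 + 0.829901) / (-0.334) = -2.0536,   |z_1| = 2.0536.
  z_2 = (-0.144 - 0.829901) / (-0.334) = 2.9159,   |z_2| = 2.9159.
Moduli of all roots: 2.0536, 2.9159.
All moduli strictly greater than 1? Yes.
Verdict: Stationary.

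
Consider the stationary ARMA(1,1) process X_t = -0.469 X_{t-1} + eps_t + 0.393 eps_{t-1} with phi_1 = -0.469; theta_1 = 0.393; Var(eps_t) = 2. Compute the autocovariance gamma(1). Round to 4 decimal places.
\gamma(1) = -0.1589

Multiply the model equation by X_{t-k} and take expectations. With theta_0 = psi_0 = 1 and psi_j the MA(infinity) weights, this gives
  gamma(k) - sum_i phi_i gamma(k-i) = c_k,
  c_k = sigma^2 * sum_{j=k..q} theta_j psi_{j-k}   (c_k = 0 for k > q),
using gamma(-m) = gamma(m).
psi-weights needed (psi_j = theta_j + sum_i phi_i psi_{j-i}):
  psi_1 = theta_1 + phi_1 = 0.393 + (-0.469) = -0.076
Right-hand sides:
  c_0 = sigma^2 (1 + theta_1 psi_1) = 2 * (1 + (0.393)(-0.076)) = 2 * 0.970132 = 1.940264
  c_1 = sigma^2 theta_1 = 2 * (0.393) = 0.786
  c_2 = 0
Equations for k = 0 and k = 1 (AR order 1):
  gamma(0) = phi_1 gamma(1) + c_0
  gamma(1) = phi_1 gamma(0) + c_1
Substituting the second into the first: gamma(0) (1 - phi_1^2) = c_0 + phi_1 c_1, so
  gamma(0) = (c_0 + phi_1 c_1) / (1 - phi_1^2) = (1.940264 + (-0.469)(0.786)) / (1 - (-0.469)^2) = 1.57163 / 0.780039 = 2.01481.
  gamma(1) = phi_1 gamma(0) + c_1 = (-0.469)(2.01481) + (0.786) = -0.158946.
Therefore gamma(1) = -0.1589 (to 4 decimal places).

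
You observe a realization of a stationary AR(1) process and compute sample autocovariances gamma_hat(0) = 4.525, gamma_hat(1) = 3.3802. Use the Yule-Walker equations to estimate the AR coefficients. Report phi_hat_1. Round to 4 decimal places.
\hat\phi_{1} = 0.7470

The Yule-Walker equations for an AR(p) process read, in matrix form,
  Gamma_p phi = r_p,   with   (Gamma_p)_{ij} = gamma(|i - j|),
                       (r_p)_i = gamma(i),   i,j = 1..p.
Substitute the sample gammas (Toeplitz matrix and right-hand side of size 1):
  Gamma_p = [[4.525]]
  r_p     = [3.3802]
With p = 1 this is the single equation gamma(0) phi_1 = gamma(1):
  phi_hat_1 = gamma(1) / gamma(0) = 3.3802 / 4.525 = 0.7470.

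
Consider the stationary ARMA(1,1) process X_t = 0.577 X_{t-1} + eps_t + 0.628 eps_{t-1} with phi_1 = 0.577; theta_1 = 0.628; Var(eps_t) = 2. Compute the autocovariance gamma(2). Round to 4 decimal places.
\gamma(2) = 2.8400

Multiply the model equation by X_{t-k} and take expectations. With theta_0 = psi_0 = 1 and psi_j the MA(infinity) weights, this gives
  gamma(k) - sum_i phi_i gamma(k-i) = c_k,
  c_k = sigma^2 * sum_{j=k..q} theta_j psi_{j-k}   (c_k = 0 for k > q),
using gamma(-m) = gamma(m).
psi-weights needed (psi_j = theta_j + sum_i phi_i psi_{j-i}):
  psi_1 = theta_1 + phi_1 = 0.628 + (0.577) = 1.205
Right-hand sides:
  c_0 = sigma^2 (1 + theta_1 psi_1) = 2 * (1 + (0.628)(1.205)) = 2 * 1.75674 = 3.51348
  c_1 = sigma^2 theta_1 = 2 * (0.628) = 1.256
  c_2 = 0
Equations for k = 0 and k = 1 (AR order 1):
  gamma(0) = phi_1 gamma(1) + c_0
  gamma(1) = phi_1 gamma(0) + c_1
Substituting the second into the first: gamma(0) (1 - phi_1^2) = c_0 + phi_1 c_1, so
  gamma(0) = (c_0 + phi_1 c_1) / (1 - phi_1^2) = (3.51348 + (0.577)(1.256)) / (1 - (0.577)^2) = 4.238192 / 0.667071 = 6.353435.
  gamma(1) = phi_1 gamma(0) + c_1 = (0.577)(6.353435) + (1.256) = 4.921932.
For k = 2 (> q): gamma(2) = phi_1 gamma(1) = (0.577)(4.921932) = 2.839955.
Therefore gamma(2) = 2.8400 (to 4 decimal places).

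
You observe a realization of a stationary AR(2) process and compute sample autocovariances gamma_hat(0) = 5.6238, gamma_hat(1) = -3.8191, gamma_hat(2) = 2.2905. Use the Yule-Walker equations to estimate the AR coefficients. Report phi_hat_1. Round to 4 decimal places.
\hat\phi_{1} = -0.7470

The Yule-Walker equations for an AR(p) process read, in matrix form,
  Gamma_p phi = r_p,   with   (Gamma_p)_{ij} = gamma(|i - j|),
                       (r_p)_i = gamma(i),   i,j = 1..p.
Substitute the sample gammas (Toeplitz matrix and right-hand side of size 2):
  Gamma_p = [[5.6238, -3.8191], [-3.8191, 5.6238]]
  r_p     = [-3.8191, 2.2905]
Written out:
  5.6238 phi_1 - 3.8191 phi_2 = -3.8191
  -3.8191 phi_1 + 5.6238 phi_2 = 2.2905
Solve by Cramer's rule:
  det = gamma(0)^2 - gamma(1)^2 = (5.6238)^2 - (-3.8191)^2 = 31.62712644 - 14.58552481 = 17.04160163
  phi_hat_1 = [gamma(1) gamma(0) - gamma(1) gamma(2)] / det = [(-3.8191)(5.6238) - (-3.8191)(2.2905)] / 17.04160163 = -12.73020603 / 17.04160163 = -0.747
  phi_hat_2 = [gamma(0) gamma(2) - gamma(1)^2] / det = [(5.6238)(2.2905) - (-3.8191)^2] / 17.04160163 = -1.70421091 / 17.04160163 = -0.1
So phi_hat = [-0.7470, -0.1000].
Therefore phi_hat_1 = -0.7470.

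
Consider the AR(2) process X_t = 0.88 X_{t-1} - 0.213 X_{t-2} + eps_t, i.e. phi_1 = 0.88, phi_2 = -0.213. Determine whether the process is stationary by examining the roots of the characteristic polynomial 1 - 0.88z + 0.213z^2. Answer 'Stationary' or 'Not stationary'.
\text{Stationary}

The AR(p) characteristic polynomial is P(z) = 1 - 0.88z + 0.213z^2.
Stationarity requires all roots to lie outside the unit circle, i.e. |z| > 1 for every root.
Set 1 + (-0.88) z + (0.213) z^2 = 0, i.e. a z^2 + b z + c = 0 with a = 0.213, b = -0.88, c = 1.
Discriminant D = b^2 - 4ac = (-0.88)^2 - 4*(0.213)*1 = 0.7744 - (0.852) = -0.0776.
D < 0, so the roots are the complex-conjugate pair z = (-b +/- i sqrt(-D)) / (2a) = 2.0657 +/- 0.6539i.
For a conjugate pair |z|^2 = z * conj(z) = (product of roots) = c/a = 1/(0.213) = 4.694836, so |z| = sqrt(4.694836) = 2.1668 for both roots.
Moduli of all roots: 2.1668, 2.1668.
All moduli strictly greater than 1? Yes.
Verdict: Stationary.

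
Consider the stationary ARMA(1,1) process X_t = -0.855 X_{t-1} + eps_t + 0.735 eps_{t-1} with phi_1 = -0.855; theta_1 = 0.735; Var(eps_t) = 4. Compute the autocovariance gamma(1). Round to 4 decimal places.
\gamma(1) = -0.6631

Multiply the model equation by X_{t-k} and take expectations. With theta_0 = psi_0 = 1 and psi_j the MA(infinity) weights, this gives
  gamma(k) - sum_i phi_i gamma(k-i) = c_k,
  c_k = sigma^2 * sum_{j=k..q} theta_j psi_{j-k}   (c_k = 0 for k > q),
using gamma(-m) = gamma(m).
psi-weights needed (psi_j = theta_j + sum_i phi_i psi_{j-i}):
  psi_1 = theta_1 + phi_1 = 0.735 + (-0.855) = -0.12
Right-hand sides:
  c_0 = sigma^2 (1 + theta_1 psi_1) = 4 * (1 + (0.735)(-0.12)) = 4 * 0.9118 = 3.6472
  c_1 = sigma^2 theta_1 = 4 * (0.735) = 2.94
  c_2 = 0
Equations for k = 0 and k = 1 (AR order 1):
  gamma(0) = phi_1 gamma(1) + c_0
  gamma(1) = phi_1 gamma(0) + c_1
Substituting the second into the first: gamma(0) (1 - phi_1^2) = c_0 + phi_1 c_1, so
  gamma(0) = (c_0 + phi_1 c_1) / (1 - phi_1^2) = (3.6472 + (-0.855)(2.94)) / (1 - (-0.855)^2) = 1.1335 / 0.268975 = 4.214146.
  gamma(1) = phi_1 gamma(0) + c_1 = (-0.855)(4.214146) + (2.94) = -0.663095.
Therefore gamma(1) = -0.6631 (to 4 decimal places).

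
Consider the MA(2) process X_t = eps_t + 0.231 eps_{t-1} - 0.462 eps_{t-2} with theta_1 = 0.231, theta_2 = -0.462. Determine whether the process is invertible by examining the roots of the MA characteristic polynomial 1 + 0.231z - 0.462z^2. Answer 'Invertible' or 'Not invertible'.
\text{Invertible}

The MA(q) characteristic polynomial is P(z) = 1 + 0.231z - 0.462z^2.
Invertibility requires all roots to lie outside the unit circle, i.e. |z| > 1 for every root.
Set 1 + (0.231) z + (-0.462) z^2 = 0, i.e. a z^2 + b z + c = 0 with a = -0.462, b = 0.231, c = 1.
Discriminant D = b^2 - 4ac = (0.231)^2 - 4*(-0.462)*1 = 0.053361 - (-1.848) = 1.901361.
D >= 0, so the roots are real: z = (-b +/- sqrt(D)) / (2a) = (-0.231 +/- 1.378898) / (-0.924).
  z_1 = (-0.231 + 1.378898) / (-0.924) = -1.2423,   |z_1| = 1.2423.
  z_2 = (-0.231 - 1.378898) / (-0.924) = 1.7423,   |z_2| = 1.7423.
Moduli of all roots: 1.2423, 1.7423.
All moduli strictly greater than 1? Yes.
Verdict: Invertible.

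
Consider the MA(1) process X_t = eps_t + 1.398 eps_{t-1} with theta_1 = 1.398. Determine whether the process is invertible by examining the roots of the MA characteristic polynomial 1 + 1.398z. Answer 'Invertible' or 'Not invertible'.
\text{Not invertible}

The MA(q) characteristic polynomial is P(z) = 1 + 1.398z.
Invertibility requires all roots to lie outside the unit circle, i.e. |z| > 1 for every root.
This is linear in z: 1 + (1.398) z = 0  =>  z = -1/(1.398) = -0.715308,  |z| = 0.715308.
Moduli of all roots: 0.7153.
All moduli strictly greater than 1? No.
Verdict: Not invertible.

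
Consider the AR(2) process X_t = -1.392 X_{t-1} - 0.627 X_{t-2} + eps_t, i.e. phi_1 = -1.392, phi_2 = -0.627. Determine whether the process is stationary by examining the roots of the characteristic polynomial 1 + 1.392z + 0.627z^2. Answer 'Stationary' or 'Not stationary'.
\text{Stationary}

The AR(p) characteristic polynomial is P(z) = 1 + 1.392z + 0.627z^2.
Stationarity requires all roots to lie outside the unit circle, i.e. |z| > 1 for every root.
Set 1 + (1.392) z + (0.627) z^2 = 0, i.e. a z^2 + b z + c = 0 with a = 0.627, b = 1.392, c = 1.
Discriminant D = b^2 - 4ac = (1.392)^2 - 4*(0.627)*1 = 1.937664 - (2.508) = -0.570336.
D < 0, so the roots are the complex-conjugate pair z = (-b +/- i sqrt(-D)) / (2a) = -1.11 +/- 0.6022i.
For a conjugate pair |z|^2 = z * conj(z) = (product of roots) = c/a = 1/(0.627) = 1.594896, so |z| = sqrt(1.594896) = 1.2629 for both roots.
Moduli of all roots: 1.2629, 1.2629.
All moduli strictly greater than 1? Yes.
Verdict: Stationary.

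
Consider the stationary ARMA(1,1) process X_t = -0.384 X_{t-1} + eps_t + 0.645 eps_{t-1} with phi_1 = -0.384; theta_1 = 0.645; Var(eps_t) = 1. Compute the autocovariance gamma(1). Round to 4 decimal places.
\gamma(1) = 0.2303

Multiply the model equation by X_{t-k} and take expectations. With theta_0 = psi_0 = 1 and psi_j the MA(infinity) weights, this gives
  gamma(k) - sum_i phi_i gamma(k-i) = c_k,
  c_k = sigma^2 * sum_{j=k..q} theta_j psi_{j-k}   (c_k = 0 for k > q),
using gamma(-m) = gamma(m).
psi-weights needed (psi_j = theta_j + sum_i phi_i psi_{j-i}):
  psi_1 = theta_1 + phi_1 = 0.645 + (-0.384) = 0.261
Right-hand sides:
  c_0 = sigma^2 (1 + theta_1 psi_1) = 1 * (1 + (0.645)(0.261)) = 1 * 1.168345 = 1.168345
  c_1 = sigma^2 theta_1 = 1 * (0.645) = 0.645
  c_2 = 0
Equations for k = 0 and k = 1 (AR order 1):
  gamma(0) = phi_1 gamma(1) + c_0
  gamma(1) = phi_1 gamma(0) + c_1
Substituting the second into the first: gamma(0) (1 - phi_1^2) = c_0 + phi_1 c_1, so
  gamma(0) = (c_0 + phi_1 c_1) / (1 - phi_1^2) = (1.168345 + (-0.384)(0.645)) / (1 - (-0.384)^2) = 0.920665 / 0.852544 = 1.079903.
  gamma(1) = phi_1 gamma(0) + c_1 = (-0.384)(1.079903) + (0.645) = 0.230317.
Therefore gamma(1) = 0.2303 (to 4 decimal places).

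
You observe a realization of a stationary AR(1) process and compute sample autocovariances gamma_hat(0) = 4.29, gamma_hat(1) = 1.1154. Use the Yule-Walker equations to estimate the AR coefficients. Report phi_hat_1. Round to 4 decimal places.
\hat\phi_{1} = 0.2600

The Yule-Walker equations for an AR(p) process read, in matrix form,
  Gamma_p phi = r_p,   with   (Gamma_p)_{ij} = gamma(|i - j|),
                       (r_p)_i = gamma(i),   i,j = 1..p.
Substitute the sample gammas (Toeplitz matrix and right-hand side of size 1):
  Gamma_p = [[4.29]]
  r_p     = [1.1154]
With p = 1 this is the single equation gamma(0) phi_1 = gamma(1):
  phi_hat_1 = gamma(1) / gamma(0) = 1.1154 / 4.29 = 0.2600.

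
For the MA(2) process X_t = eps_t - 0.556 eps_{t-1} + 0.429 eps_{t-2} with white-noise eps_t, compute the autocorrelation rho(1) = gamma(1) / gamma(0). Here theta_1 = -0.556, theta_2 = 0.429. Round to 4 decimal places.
\rho(1) = -0.5321

For an MA(q) process with theta_0 = 1, the autocovariance is
  gamma(k) = sigma^2 * sum_{i=0..q-k} theta_i * theta_{i+k},
and rho(k) = gamma(k) / gamma(0). Sigma^2 cancels.
  numerator   = (1)*(-0.556) + (-0.556)*(0.429) = -0.794524.
  denominator = (1)^2 + (-0.556)^2 + (0.429)^2 = 1.493177.
  rho(1) = -0.794524 / 1.493177 = -0.5321.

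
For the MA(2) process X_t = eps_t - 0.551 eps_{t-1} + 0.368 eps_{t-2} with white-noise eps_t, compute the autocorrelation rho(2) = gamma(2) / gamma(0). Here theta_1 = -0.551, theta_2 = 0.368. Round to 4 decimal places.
\rho(2) = 0.2557

For an MA(q) process with theta_0 = 1, the autocovariance is
  gamma(k) = sigma^2 * sum_{i=0..q-k} theta_i * theta_{i+k},
and rho(k) = gamma(k) / gamma(0). Sigma^2 cancels.
  numerator   = (1)*(0.368) = 0.368.
  denominator = (1)^2 + (-0.551)^2 + (0.368)^2 = 1.439025.
  rho(2) = 0.368 / 1.439025 = 0.2557.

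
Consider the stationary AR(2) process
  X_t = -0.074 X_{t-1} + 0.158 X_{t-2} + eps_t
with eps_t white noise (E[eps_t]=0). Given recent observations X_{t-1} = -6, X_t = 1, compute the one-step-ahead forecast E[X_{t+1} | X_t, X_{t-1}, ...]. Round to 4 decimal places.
E[X_{t+1} \mid \mathcal F_t] = -1.0220

For an AR(p) model X_t = c + sum_i phi_i X_{t-i} + eps_t, the
one-step-ahead conditional mean is
  E[X_{t+1} | X_t, ...] = c + sum_i phi_i X_{t+1-i}.
Substitute known values:
  E[X_{t+1} | ...] = (-0.074) * (1) + (0.158) * (-6)
                   = -1.0220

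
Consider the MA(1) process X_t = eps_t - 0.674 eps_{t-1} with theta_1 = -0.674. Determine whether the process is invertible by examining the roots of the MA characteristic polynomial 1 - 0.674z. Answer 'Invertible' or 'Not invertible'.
\text{Invertible}

The MA(q) characteristic polynomial is P(z) = 1 - 0.674z.
Invertibility requires all roots to lie outside the unit circle, i.e. |z| > 1 for every root.
This is linear in z: 1 + (-0.674) z = 0  =>  z = -1/(-0.674) = 1.48368,  |z| = 1.48368.
Moduli of all roots: 1.4837.
All moduli strictly greater than 1? Yes.
Verdict: Invertible.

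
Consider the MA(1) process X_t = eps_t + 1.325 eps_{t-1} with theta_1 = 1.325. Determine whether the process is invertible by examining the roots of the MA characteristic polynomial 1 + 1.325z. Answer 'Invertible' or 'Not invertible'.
\text{Not invertible}

The MA(q) characteristic polynomial is P(z) = 1 + 1.325z.
Invertibility requires all roots to lie outside the unit circle, i.e. |z| > 1 for every root.
This is linear in z: 1 + (1.325) z = 0  =>  z = -1/(1.325) = -0.754717,  |z| = 0.754717.
Moduli of all roots: 0.7547.
All moduli strictly greater than 1? No.
Verdict: Not invertible.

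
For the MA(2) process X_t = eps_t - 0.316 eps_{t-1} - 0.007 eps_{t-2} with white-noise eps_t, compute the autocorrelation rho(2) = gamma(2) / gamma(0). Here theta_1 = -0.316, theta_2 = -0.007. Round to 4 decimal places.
\rho(2) = -0.0064

For an MA(q) process with theta_0 = 1, the autocovariance is
  gamma(k) = sigma^2 * sum_{i=0..q-k} theta_i * theta_{i+k},
and rho(k) = gamma(k) / gamma(0). Sigma^2 cancels.
  numerator   = (1)*(-0.007) = -0.007.
  denominator = (1)^2 + (-0.316)^2 + (-0.007)^2 = 1.099905.
  rho(2) = -0.007 / 1.099905 = -0.0064.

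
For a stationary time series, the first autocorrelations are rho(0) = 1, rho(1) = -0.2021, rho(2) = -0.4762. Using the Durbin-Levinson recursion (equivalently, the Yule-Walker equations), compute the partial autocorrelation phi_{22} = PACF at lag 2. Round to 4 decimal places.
\phi_{22} = -0.5391

The PACF at lag k is phi_{kk}, the last component of the solution
to the Yule-Walker system G_k phi = r_k where
  (G_k)_{ij} = rho(|i - j|), (r_k)_i = rho(i), i,j = 1..k.
Equivalently, Durbin-Levinson gives phi_{kk} iteratively:
  phi_{11} = rho(1)
  phi_{kk} = [rho(k) - sum_{j=1..k-1} phi_{k-1,j} rho(k-j)]
            / [1 - sum_{j=1..k-1} phi_{k-1,j} rho(j)],
  phi_{k,j} = phi_{k-1,j} - phi_{kk} phi_{k-1,k-j},  j = 1..k-1.
Step k = 1:
  phi_11 = rho(1) = -0.2021.
Step k = 2:
  phi_22 = [rho(2) - phi_11 rho(1)] / [1 - phi_11 rho(1)] = [-0.4762 - (-0.2021)(-0.2021)] / [1 - (-0.2021)(-0.2021)]
         = -0.51704441 / 0.95915559 = -0.5391.
Therefore phi_{22} = -0.5391.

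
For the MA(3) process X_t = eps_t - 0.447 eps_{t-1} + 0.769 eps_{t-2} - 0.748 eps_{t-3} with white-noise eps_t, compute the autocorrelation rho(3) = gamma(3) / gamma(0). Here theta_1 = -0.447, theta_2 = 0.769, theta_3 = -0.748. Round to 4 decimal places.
\rho(3) = -0.3182

For an MA(q) process with theta_0 = 1, the autocovariance is
  gamma(k) = sigma^2 * sum_{i=0..q-k} theta_i * theta_{i+k},
and rho(k) = gamma(k) / gamma(0). Sigma^2 cancels.
  numerator   = (1)*(-0.748) = -0.748.
  denominator = (1)^2 + (-0.447)^2 + (0.769)^2 + (-0.748)^2 = 2.350674.
  rho(3) = -0.748 / 2.350674 = -0.3182.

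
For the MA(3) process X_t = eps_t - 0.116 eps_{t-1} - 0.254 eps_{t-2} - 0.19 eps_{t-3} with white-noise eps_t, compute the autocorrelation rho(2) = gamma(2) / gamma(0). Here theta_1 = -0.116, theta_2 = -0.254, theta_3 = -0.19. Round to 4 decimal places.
\rho(2) = -0.2082

For an MA(q) process with theta_0 = 1, the autocovariance is
  gamma(k) = sigma^2 * sum_{i=0..q-k} theta_i * theta_{i+k},
and rho(k) = gamma(k) / gamma(0). Sigma^2 cancels.
  numerator   = (1)*(-0.254) + (-0.116)*(-0.19) = -0.23196.
  denominator = (1)^2 + (-0.116)^2 + (-0.254)^2 + (-0.19)^2 = 1.114072.
  rho(2) = -0.23196 / 1.114072 = -0.2082.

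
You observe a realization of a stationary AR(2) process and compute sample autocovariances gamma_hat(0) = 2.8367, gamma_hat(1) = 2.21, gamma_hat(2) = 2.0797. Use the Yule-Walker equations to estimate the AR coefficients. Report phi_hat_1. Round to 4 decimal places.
\hat\phi_{1} = 0.5290

The Yule-Walker equations for an AR(p) process read, in matrix form,
  Gamma_p phi = r_p,   with   (Gamma_p)_{ij} = gamma(|i - j|),
                       (r_p)_i = gamma(i),   i,j = 1..p.
Substitute the sample gammas (Toeplitz matrix and right-hand side of size 2):
  Gamma_p = [[2.8367, 2.21], [2.21, 2.8367]]
  r_p     = [2.21, 2.0797]
Written out:
  2.8367 phi_1 + 2.21 phi_2 = 2.21
  2.21 phi_1 + 2.8367 phi_2 = 2.0797
Solve by Cramer's rule:
  det = gamma(0)^2 - gamma(1)^2 = (2.8367)^2 - (2.21)^2 = 8.04686689 - 4.8841 = 3.16276689
  phi_hat_1 = [gamma(1) gamma(0) - gamma(1) gamma(2)] / det = [(2.21)(2.8367) - (2.21)(2.0797)] / 3.16276689 = 1.67297 / 3.16276689 = 0.529
  phi_hat_2 = [gamma(0) gamma(2) - gamma(1)^2] / det = [(2.8367)(2.0797) - (2.21)^2] / 3.16276689 = 1.01538499 / 3.16276689 = 0.321
So phi_hat = [0.5290, 0.3210].
Therefore phi_hat_1 = 0.5290.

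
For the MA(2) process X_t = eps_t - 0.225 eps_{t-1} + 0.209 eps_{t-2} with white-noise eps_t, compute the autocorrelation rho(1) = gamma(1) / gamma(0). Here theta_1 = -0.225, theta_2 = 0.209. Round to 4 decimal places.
\rho(1) = -0.2486

For an MA(q) process with theta_0 = 1, the autocovariance is
  gamma(k) = sigma^2 * sum_{i=0..q-k} theta_i * theta_{i+k},
and rho(k) = gamma(k) / gamma(0). Sigma^2 cancels.
  numerator   = (1)*(-0.225) + (-0.225)*(0.209) = -0.272025.
  denominator = (1)^2 + (-0.225)^2 + (0.209)^2 = 1.094306.
  rho(1) = -0.272025 / 1.094306 = -0.2486.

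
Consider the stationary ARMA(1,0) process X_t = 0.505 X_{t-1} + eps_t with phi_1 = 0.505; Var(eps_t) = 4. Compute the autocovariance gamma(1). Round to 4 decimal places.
\gamma(1) = 2.7115

Multiply the model equation by X_{t-k} and take expectations. With theta_0 = psi_0 = 1 and psi_j the MA(infinity) weights, this gives
  gamma(k) - sum_i phi_i gamma(k-i) = c_k,
  c_k = sigma^2 * sum_{j=k..q} theta_j psi_{j-k}   (c_k = 0 for k > q),
using gamma(-m) = gamma(m).
Pure AR (q = 0): c_0 = sigma^2 = 4, c_k = 0 for k >= 1.
Equations for k = 0 and k = 1 (AR order 1):
  gamma(0) = phi_1 gamma(1) + c_0
  gamma(1) = phi_1 gamma(0) + c_1
Substituting the second into the first: gamma(0) (1 - phi_1^2) = c_0 + phi_1 c_1, so
  gamma(0) = c_0 / (1 - phi_1^2) = 4 / (1 - (0.505)^2) = 4 / 0.744975 = 5.369308.
  gamma(1) = phi_1 gamma(0) = (0.505)(5.369308) = 2.7115.
Therefore gamma(1) = 2.7115 (to 4 decimal places).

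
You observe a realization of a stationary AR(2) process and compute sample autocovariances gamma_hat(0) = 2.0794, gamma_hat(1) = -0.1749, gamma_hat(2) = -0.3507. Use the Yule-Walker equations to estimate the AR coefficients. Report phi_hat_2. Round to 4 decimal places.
\hat\phi_{2} = -0.1770

The Yule-Walker equations for an AR(p) process read, in matrix form,
  Gamma_p phi = r_p,   with   (Gamma_p)_{ij} = gamma(|i - j|),
                       (r_p)_i = gamma(i),   i,j = 1..p.
Substitute the sample gammas (Toeplitz matrix and right-hand side of size 2):
  Gamma_p = [[2.0794, -0.1749], [-0.1749, 2.0794]]
  r_p     = [-0.1749, -0.3507]
Written out:
  2.0794 phi_1 - 0.1749 phi_2 = -0.1749
  -0.1749 phi_1 + 2.0794 phi_2 = -0.3507
Solve by Cramer's rule:
  det = gamma(0)^2 - gamma(1)^2 = (2.0794)^2 - (-0.1749)^2 = 4.32390436 - 0.03059001 = 4.29331435
  phi_hat_1 = [gamma(1) gamma(0) - gamma(1) gamma(2)] / det = [(-0.1749)(2.0794) - (-0.1749)(-0.3507)] / 4.29331435 = -0.42502449 / 4.29331435 = -0.099
  phi_hat_2 = [gamma(0) gamma(2) - gamma(1)^2] / det = [(2.0794)(-0.3507) - (-0.1749)^2] / 4.29331435 = -0.75983559 / 4.29331435 = -0.177
So phi_hat = [-0.0990, -0.1770].
Therefore phi_hat_2 = -0.1770.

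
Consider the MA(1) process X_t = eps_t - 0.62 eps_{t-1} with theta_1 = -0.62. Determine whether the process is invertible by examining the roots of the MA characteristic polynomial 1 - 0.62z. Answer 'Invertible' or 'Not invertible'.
\text{Invertible}

The MA(q) characteristic polynomial is P(z) = 1 - 0.62z.
Invertibility requires all roots to lie outside the unit circle, i.e. |z| > 1 for every root.
This is linear in z: 1 + (-0.62) z = 0  =>  z = -1/(-0.62) = 1.612903,  |z| = 1.612903.
Moduli of all roots: 1.6129.
All moduli strictly greater than 1? Yes.
Verdict: Invertible.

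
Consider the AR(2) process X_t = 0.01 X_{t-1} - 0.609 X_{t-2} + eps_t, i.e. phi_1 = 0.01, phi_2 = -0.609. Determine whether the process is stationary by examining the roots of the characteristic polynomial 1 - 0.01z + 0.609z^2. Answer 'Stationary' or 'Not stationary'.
\text{Stationary}

The AR(p) characteristic polynomial is P(z) = 1 - 0.01z + 0.609z^2.
Stationarity requires all roots to lie outside the unit circle, i.e. |z| > 1 for every root.
Set 1 + (-0.01) z + (0.609) z^2 = 0, i.e. a z^2 + b z + c = 0 with a = 0.609, b = -0.01, c = 1.
Discriminant D = b^2 - 4ac = (-0.01)^2 - 4*(0.609)*1 = 0.0001 - (2.436) = -2.4359.
D < 0, so the roots are the complex-conjugate pair z = (-b +/- i sqrt(-D)) / (2a) = 0.0082 +/- 1.2814i.
For a conjugate pair |z|^2 = z * conj(z) = (product of roots) = c/a = 1/(0.609) = 1.642036, so |z| = sqrt(1.642036) = 1.2814 for both roots.
Moduli of all roots: 1.2814, 1.2814.
All moduli strictly greater than 1? Yes.
Verdict: Stationary.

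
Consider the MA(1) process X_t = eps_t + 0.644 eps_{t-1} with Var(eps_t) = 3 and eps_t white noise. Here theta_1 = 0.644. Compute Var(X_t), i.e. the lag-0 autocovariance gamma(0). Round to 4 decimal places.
\gamma(0) = 4.2442

For an MA(q) process X_t = eps_t + sum_i theta_i eps_{t-i} with
Var(eps_t) = sigma^2, the variance is
  gamma(0) = sigma^2 * (1 + sum_i theta_i^2).
  sum_i theta_i^2 = (0.644)^2 = 0.414736.
  gamma(0) = 3 * (1 + 0.414736) = 3 * 1.414736 = 4.244208, which rounds to 4.2442.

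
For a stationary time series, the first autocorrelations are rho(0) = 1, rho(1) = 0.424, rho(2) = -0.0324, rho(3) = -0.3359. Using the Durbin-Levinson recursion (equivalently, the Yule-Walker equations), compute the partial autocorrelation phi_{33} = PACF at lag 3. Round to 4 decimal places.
\phi_{33} = -0.2730

The PACF at lag k is phi_{kk}, the last component of the solution
to the Yule-Walker system G_k phi = r_k where
  (G_k)_{ij} = rho(|i - j|), (r_k)_i = rho(i), i,j = 1..k.
Equivalently, Durbin-Levinson gives phi_{kk} iteratively:
  phi_{11} = rho(1)
  phi_{kk} = [rho(k) - sum_{j=1..k-1} phi_{k-1,j} rho(k-j)]
            / [1 - sum_{j=1..k-1} phi_{k-1,j} rho(j)],
  phi_{k,j} = phi_{k-1,j} - phi_{kk} phi_{k-1,k-j},  j = 1..k-1.
Step k = 1:
  phi_11 = rho(1) = 0.424.
Step k = 2:
  phi_22 = [rho(2) - phi_11 rho(1)] / [1 - phi_11 rho(1)] = [-0.0324 - (0.424)(0.424)] / [1 - (0.424)(0.424)]
         = -0.212176 / 0.820224 = -0.258681.
  Update: phi_21 = phi_11 - phi_22 phi_11 = 0.424 - (-0.258681)(0.424) = 0.533681.
Step k = 3:
  phi_33 = [rho(3) - phi_21 rho(2) - phi_22 rho(1)] / [1 - phi_21 rho(1) - phi_22 rho(2)]
    numerator   = -0.3359 - (0.533681)(-0.0324) - (-0.258681)(0.424) = -0.20892819
    denominator = 1 - (0.533681)(0.424) - (-0.258681)(-0.0324) = 0.76533819
  phi_33 = -0.20892819 / 0.76533819 = -0.273.
Therefore phi_{33} = -0.2730.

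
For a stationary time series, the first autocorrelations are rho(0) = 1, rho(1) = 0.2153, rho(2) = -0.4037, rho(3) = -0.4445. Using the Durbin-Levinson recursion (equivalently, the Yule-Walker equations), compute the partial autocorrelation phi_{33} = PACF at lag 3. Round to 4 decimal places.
\phi_{33} = -0.2900

The PACF at lag k is phi_{kk}, the last component of the solution
to the Yule-Walker system G_k phi = r_k where
  (G_k)_{ij} = rho(|i - j|), (r_k)_i = rho(i), i,j = 1..k.
Equivalently, Durbin-Levinson gives phi_{kk} iteratively:
  phi_{11} = rho(1)
  phi_{kk} = [rho(k) - sum_{j=1..k-1} phi_{k-1,j} rho(k-j)]
            / [1 - sum_{j=1..k-1} phi_{k-1,j} rho(j)],
  phi_{k,j} = phi_{k-1,j} - phi_{kk} phi_{k-1,k-j},  j = 1..k-1.
Step k = 1:
  phi_11 = rho(1) = 0.2153.
Step k = 2:
  phi_22 = [rho(2) - phi_11 rho(1)] / [1 - phi_11 rho(1)] = [-0.4037 - (0.2153)(0.2153)] / [1 - (0.2153)(0.2153)]
         = -0.45005409 / 0.95364591 = -0.47193.
  Update: phi_21 = phi_11 - phi_22 phi_11 = 0.2153 - (-0.47193)(0.2153) = 0.316907.
Step k = 3:
  phi_33 = [rho(3) - phi_21 rho(2) - phi_22 rho(1)] / [1 - phi_21 rho(1) - phi_22 rho(2)]
    numerator   = -0.4445 - (0.316907)(-0.4037) - (-0.47193)(0.2153) = -0.21495831
    denominator = 1 - (0.316907)(0.2153) - (-0.47193)(-0.4037) = 0.74125189
  phi_33 = -0.21495831 / 0.74125189 = -0.29.
Therefore phi_{33} = -0.2900.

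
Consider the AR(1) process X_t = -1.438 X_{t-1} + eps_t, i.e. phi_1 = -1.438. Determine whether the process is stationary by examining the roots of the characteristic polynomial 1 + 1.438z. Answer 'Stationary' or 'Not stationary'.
\text{Not stationary}

The AR(p) characteristic polynomial is P(z) = 1 + 1.438z.
Stationarity requires all roots to lie outside the unit circle, i.e. |z| > 1 for every root.
This is linear in z: 1 + (1.438) z = 0  =>  z = -1/(1.438) = -0.69541,  |z| = 0.69541.
Moduli of all roots: 0.6954.
All moduli strictly greater than 1? No.
Verdict: Not stationary.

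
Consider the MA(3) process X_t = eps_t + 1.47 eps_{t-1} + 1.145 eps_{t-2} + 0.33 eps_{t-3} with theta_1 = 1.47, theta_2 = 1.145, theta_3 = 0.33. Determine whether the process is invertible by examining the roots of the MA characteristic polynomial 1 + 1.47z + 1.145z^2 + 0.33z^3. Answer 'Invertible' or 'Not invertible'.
\text{Invertible}

The MA(q) characteristic polynomial is P(z) = 1 + 1.47z + 1.145z^2 + 0.33z^3.
Invertibility requires all roots to lie outside the unit circle, i.e. |z| > 1 for every root.
Degree 3: look for a simple real root z0 first, then factor out (1 - z/z0) and solve the remaining quadratic.
Testing z0 = -2: P(-2) = 1 + (1.47)(-2) + (1.145)(-2)^2 + (0.33)(-2)^3
  = 1 + (-2.94) + (4.58) + (-2.64) = 0.  So z_0 = -2 is a root, |z_0| = 2.
Divide out the factor (1 + 0.5 z) = (1 - z/z0) (since 1/z0 = -0.5):
  P(z) = (1 + 0.5 z)(1 + (0.97) z + (0.66) z^2)
  [check: z-coef 0.97 - (-0.5) = 1.47; z^2-coef 0.66 - (-0.5)(0.97) = 1.145; z^3-coef -(-0.5)(0.66) = 0.33.]
Remaining roots from the quadratic factor 1 + (0.97) z + (0.66) z^2:
  Set 1 + (0.97) z + (0.66) z^2 = 0, i.e. a z^2 + b z + c = 0 with a = 0.66, b = 0.97, c = 1.
  Discriminant D = b^2 - 4ac = (0.97)^2 - 4*(0.66)*1 = 0.9409 - (2.64) = -1.6991.
  D < 0, so the roots are the complex-conjugate pair z = (-b +/- i sqrt(-D)) / (2a) = -0.7348 +/- 0.9875i.
  For a conjugate pair |z|^2 = z * conj(z) = (product of roots) = c/a = 1/(0.66) = 1.515152, so |z| = sqrt(1.515152) = 1.2309 for both roots.
Moduli of all roots: 2.0000, 1.2309, 1.2309.
All moduli strictly greater than 1? Yes.
Verdict: Invertible.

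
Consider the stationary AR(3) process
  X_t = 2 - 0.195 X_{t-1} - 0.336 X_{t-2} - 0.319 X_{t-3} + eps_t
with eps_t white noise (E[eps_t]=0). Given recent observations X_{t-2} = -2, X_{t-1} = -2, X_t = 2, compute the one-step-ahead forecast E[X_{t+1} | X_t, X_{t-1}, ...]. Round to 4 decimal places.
E[X_{t+1} \mid \mathcal F_t] = 2.9200

For an AR(p) model X_t = c + sum_i phi_i X_{t-i} + eps_t, the
one-step-ahead conditional mean is
  E[X_{t+1} | X_t, ...] = c + sum_i phi_i X_{t+1-i}.
Substitute known values:
  E[X_{t+1} | ...] = 2 + (-0.195) * (2) + (-0.336) * (-2) + (-0.319) * (-2)
                   = 2.9200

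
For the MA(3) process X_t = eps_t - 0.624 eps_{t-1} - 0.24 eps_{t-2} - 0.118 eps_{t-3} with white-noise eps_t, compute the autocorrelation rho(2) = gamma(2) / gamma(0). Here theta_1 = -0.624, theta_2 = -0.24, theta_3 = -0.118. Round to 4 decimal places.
\rho(2) = -0.1139

For an MA(q) process with theta_0 = 1, the autocovariance is
  gamma(k) = sigma^2 * sum_{i=0..q-k} theta_i * theta_{i+k},
and rho(k) = gamma(k) / gamma(0). Sigma^2 cancels.
  numerator   = (1)*(-0.24) + (-0.624)*(-0.118) = -0.166368.
  denominator = (1)^2 + (-0.624)^2 + (-0.24)^2 + (-0.118)^2 = 1.4609.
  rho(2) = -0.166368 / 1.4609 = -0.1139.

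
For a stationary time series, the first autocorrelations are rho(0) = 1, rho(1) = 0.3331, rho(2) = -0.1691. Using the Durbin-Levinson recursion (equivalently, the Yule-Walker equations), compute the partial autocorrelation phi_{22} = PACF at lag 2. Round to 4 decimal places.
\phi_{22} = -0.3150

The PACF at lag k is phi_{kk}, the last component of the solution
to the Yule-Walker system G_k phi = r_k where
  (G_k)_{ij} = rho(|i - j|), (r_k)_i = rho(i), i,j = 1..k.
Equivalently, Durbin-Levinson gives phi_{kk} iteratively:
  phi_{11} = rho(1)
  phi_{kk} = [rho(k) - sum_{j=1..k-1} phi_{k-1,j} rho(k-j)]
            / [1 - sum_{j=1..k-1} phi_{k-1,j} rho(j)],
  phi_{k,j} = phi_{k-1,j} - phi_{kk} phi_{k-1,k-j},  j = 1..k-1.
Step k = 1:
  phi_11 = rho(1) = 0.3331.
Step k = 2:
  phi_22 = [rho(2) - phi_11 rho(1)] / [1 - phi_11 rho(1)] = [-0.1691 - (0.3331)(0.3331)] / [1 - (0.3331)(0.3331)]
         = -0.28005561 / 0.88904439 = -0.315.
Therefore phi_{22} = -0.3150.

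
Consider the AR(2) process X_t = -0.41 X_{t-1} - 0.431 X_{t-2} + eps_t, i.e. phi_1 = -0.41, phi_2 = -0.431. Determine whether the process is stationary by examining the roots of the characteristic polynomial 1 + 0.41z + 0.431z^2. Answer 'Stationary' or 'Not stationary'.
\text{Stationary}

The AR(p) characteristic polynomial is P(z) = 1 + 0.41z + 0.431z^2.
Stationarity requires all roots to lie outside the unit circle, i.e. |z| > 1 for every root.
Set 1 + (0.41) z + (0.431) z^2 = 0, i.e. a z^2 + b z + c = 0 with a = 0.431, b = 0.41, c = 1.
Discriminant D = b^2 - 4ac = (0.41)^2 - 4*(0.431)*1 = 0.1681 - (1.724) = -1.5559.
D < 0, so the roots are the complex-conjugate pair z = (-b +/- i sqrt(-D)) / (2a) = -0.4756 +/- 1.4471i.
For a conjugate pair |z|^2 = z * conj(z) = (product of roots) = c/a = 1/(0.431) = 2.320186, so |z| = sqrt(2.320186) = 1.5232 for both roots.
Moduli of all roots: 1.5232, 1.5232.
All moduli strictly greater than 1? Yes.
Verdict: Stationary.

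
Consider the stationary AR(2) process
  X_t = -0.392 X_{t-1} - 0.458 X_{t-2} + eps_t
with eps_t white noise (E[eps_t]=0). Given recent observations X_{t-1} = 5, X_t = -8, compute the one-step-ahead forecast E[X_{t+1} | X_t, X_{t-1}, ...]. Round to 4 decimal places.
E[X_{t+1} \mid \mathcal F_t] = 0.8460

For an AR(p) model X_t = c + sum_i phi_i X_{t-i} + eps_t, the
one-step-ahead conditional mean is
  E[X_{t+1} | X_t, ...] = c + sum_i phi_i X_{t+1-i}.
Substitute known values:
  E[X_{t+1} | ...] = (-0.392) * (-8) + (-0.458) * (5)
                   = 0.8460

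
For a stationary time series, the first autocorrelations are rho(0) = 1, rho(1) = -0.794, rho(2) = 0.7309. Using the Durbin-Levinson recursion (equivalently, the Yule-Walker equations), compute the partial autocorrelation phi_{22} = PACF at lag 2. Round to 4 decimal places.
\phi_{22} = 0.2718

The PACF at lag k is phi_{kk}, the last component of the solution
to the Yule-Walker system G_k phi = r_k where
  (G_k)_{ij} = rho(|i - j|), (r_k)_i = rho(i), i,j = 1..k.
Equivalently, Durbin-Levinson gives phi_{kk} iteratively:
  phi_{11} = rho(1)
  phi_{kk} = [rho(k) - sum_{j=1..k-1} phi_{k-1,j} rho(k-j)]
            / [1 - sum_{j=1..k-1} phi_{k-1,j} rho(j)],
  phi_{k,j} = phi_{k-1,j} - phi_{kk} phi_{k-1,k-j},  j = 1..k-1.
Step k = 1:
  phi_11 = rho(1) = -0.794.
Step k = 2:
  phi_22 = [rho(2) - phi_11 rho(1)] / [1 - phi_11 rho(1)] = [0.7309 - (-0.794)(-0.794)] / [1 - (-0.794)(-0.794)]
         = 0.100464 / 0.369564 = 0.2718.
Therefore phi_{22} = 0.2718.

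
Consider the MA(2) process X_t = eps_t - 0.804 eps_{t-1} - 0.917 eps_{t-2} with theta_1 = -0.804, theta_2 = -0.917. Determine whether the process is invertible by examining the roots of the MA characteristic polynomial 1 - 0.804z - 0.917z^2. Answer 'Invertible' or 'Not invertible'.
\text{Not invertible}

The MA(q) characteristic polynomial is P(z) = 1 - 0.804z - 0.917z^2.
Invertibility requires all roots to lie outside the unit circle, i.e. |z| > 1 for every root.
Set 1 + (-0.804) z + (-0.917) z^2 = 0, i.e. a z^2 + b z + c = 0 with a = -0.917, b = -0.804, c = 1.
Discriminant D = b^2 - 4ac = (-0.804)^2 - 4*(-0.917)*1 = 0.646416 - (-3.668) = 4.314416.
D >= 0, so the roots are real: z = (-b +/- sqrt(D)) / (2a) = (0.804 +/- 2.077117) / (-1.834).
  z_1 = (0.804 + 2.077117) / (-1.834) = -1.5709,   |z_1| = 1.5709.
  z_2 = (0.804 - 2.077117) / (-1.834) = 0.6942,   |z_2| = 0.6942.
Moduli of all roots: 1.5709, 0.6942.
All moduli strictly greater than 1? No.
Verdict: Not invertible.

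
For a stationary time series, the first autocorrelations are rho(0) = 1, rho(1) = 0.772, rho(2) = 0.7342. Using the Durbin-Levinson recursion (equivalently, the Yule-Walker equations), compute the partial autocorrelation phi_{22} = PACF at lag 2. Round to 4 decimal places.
\phi_{22} = 0.3421

The PACF at lag k is phi_{kk}, the last component of the solution
to the Yule-Walker system G_k phi = r_k where
  (G_k)_{ij} = rho(|i - j|), (r_k)_i = rho(i), i,j = 1..k.
Equivalently, Durbin-Levinson gives phi_{kk} iteratively:
  phi_{11} = rho(1)
  phi_{kk} = [rho(k) - sum_{j=1..k-1} phi_{k-1,j} rho(k-j)]
            / [1 - sum_{j=1..k-1} phi_{k-1,j} rho(j)],
  phi_{k,j} = phi_{k-1,j} - phi_{kk} phi_{k-1,k-j},  j = 1..k-1.
Step k = 1:
  phi_11 = rho(1) = 0.772.
Step k = 2:
  phi_22 = [rho(2) - phi_11 rho(1)] / [1 - phi_11 rho(1)] = [0.7342 - (0.772)(0.772)] / [1 - (0.772)(0.772)]
         = 0.138216 / 0.404016 = 0.3421.
Therefore phi_{22} = 0.3421.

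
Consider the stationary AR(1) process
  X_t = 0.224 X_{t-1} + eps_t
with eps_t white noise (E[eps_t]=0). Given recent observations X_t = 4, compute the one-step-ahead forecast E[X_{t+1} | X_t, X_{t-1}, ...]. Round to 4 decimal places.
E[X_{t+1} \mid \mathcal F_t] = 0.8960

For an AR(p) model X_t = c + sum_i phi_i X_{t-i} + eps_t, the
one-step-ahead conditional mean is
  E[X_{t+1} | X_t, ...] = c + sum_i phi_i X_{t+1-i}.
Substitute known values:
  E[X_{t+1} | ...] = (0.224) * (4)
                   = 0.8960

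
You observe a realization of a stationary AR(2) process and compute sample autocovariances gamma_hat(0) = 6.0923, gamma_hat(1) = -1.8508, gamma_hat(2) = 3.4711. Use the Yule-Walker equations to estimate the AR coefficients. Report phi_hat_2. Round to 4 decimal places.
\hat\phi_{2} = 0.5260

The Yule-Walker equations for an AR(p) process read, in matrix form,
  Gamma_p phi = r_p,   with   (Gamma_p)_{ij} = gamma(|i - j|),
                       (r_p)_i = gamma(i),   i,j = 1..p.
Substitute the sample gammas (Toeplitz matrix and right-hand side of size 2):
  Gamma_p = [[6.0923, -1.8508], [-1.8508, 6.0923]]
  r_p     = [-1.8508, 3.4711]
Written out:
  6.0923 phi_1 - 1.8508 phi_2 = -1.8508
  -1.8508 phi_1 + 6.0923 phi_2 = 3.4711
Solve by Cramer's rule:
  det = gamma(0)^2 - gamma(1)^2 = (6.0923)^2 - (-1.8508)^2 = 37.11611929 - 3.42546064 = 33.69065865
  phi_hat_1 = [gamma(1) gamma(0) - gamma(1) gamma(2)] / det = [(-1.8508)(6.0923) - (-1.8508)(3.4711)] / 33.69065865 = -4.85131696 / 33.69065865 = -0.144
  phi_hat_2 = [gamma(0) gamma(2) - gamma(1)^2] / det = [(6.0923)(3.4711) - (-1.8508)^2] / 33.69065865 = 17.72152189 / 33.69065865 = 0.526
So phi_hat = [-0.1440, 0.5260].
Therefore phi_hat_2 = 0.5260.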